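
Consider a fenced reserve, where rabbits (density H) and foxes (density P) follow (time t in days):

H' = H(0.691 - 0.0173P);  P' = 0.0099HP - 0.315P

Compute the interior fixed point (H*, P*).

Set dP/dt = 0 with P > 0: 0.0099H - 0.315 = 0, so H* = 0.315/0.0099 = 31.8.
Set dH/dt = 0 with H > 0: 0.691 - 0.0173P = 0, so P* = 0.691/0.0173 = 39.9.

H* ≈ 31.8, P* ≈ 39.9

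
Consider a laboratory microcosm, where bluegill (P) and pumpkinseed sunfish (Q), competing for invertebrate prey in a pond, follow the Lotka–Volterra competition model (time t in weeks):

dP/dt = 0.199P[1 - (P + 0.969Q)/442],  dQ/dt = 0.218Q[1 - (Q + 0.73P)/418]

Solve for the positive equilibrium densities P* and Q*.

P* ≈ 126, Q* ≈ 326

Setting both brackets to zero gives the nullclines P + 0.969Q = 442 and 0.73P + Q = 418.
Substituting Q = 418 - 0.73P into the first: P(1 - 0.969·0.73) = 442 - 0.969·418.
So P* = 37/0.293 = 126, and then Q* = 418 - 0.73·126 = 326.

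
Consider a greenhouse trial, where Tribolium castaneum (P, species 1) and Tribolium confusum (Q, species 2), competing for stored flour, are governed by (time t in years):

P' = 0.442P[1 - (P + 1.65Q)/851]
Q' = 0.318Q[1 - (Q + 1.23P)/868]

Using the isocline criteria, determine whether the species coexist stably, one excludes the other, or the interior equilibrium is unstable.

Compare the nullcline intercepts: K1/α12 = 851/1.65 = 516 < K2 = 868; K2/α21 = 868/1.23 = 706 < K1 = 851.
Since both are reversed, neither can invade when rare; the interior point is a saddle.

unstable coexistence (outcome depends on initial conditions)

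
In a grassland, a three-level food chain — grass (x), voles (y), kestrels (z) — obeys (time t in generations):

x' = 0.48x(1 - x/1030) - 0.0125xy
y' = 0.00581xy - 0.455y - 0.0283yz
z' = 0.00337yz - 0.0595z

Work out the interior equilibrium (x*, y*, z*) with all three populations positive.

x* ≈ 556, y* ≈ 17.7, z* ≈ 98.2

From dz/dt = 0: 0.00337y* = 0.0595, so y* = 17.7.
From dx/dt = 0: 0.48(1 - x*/1030) = 0.0125·17.7, giving x* = 1030·(1 - 0.46) = 556.
From dy/dt = 0: 0.00581·556 - 0.455 = 0.0283z*, so z* = 2.78/0.0283 = 98.2.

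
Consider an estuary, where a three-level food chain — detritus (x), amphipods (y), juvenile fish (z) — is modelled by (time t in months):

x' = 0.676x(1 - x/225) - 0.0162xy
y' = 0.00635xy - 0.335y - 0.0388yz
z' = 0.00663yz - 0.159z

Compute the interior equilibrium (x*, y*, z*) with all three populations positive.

From dz/dt = 0: 0.00663y* = 0.159, so y* = 24.
From dx/dt = 0: 0.676(1 - x*/225) = 0.0162·24, giving x* = 225·(1 - 0.575) = 95.7.
From dy/dt = 0: 0.00635·95.7 - 0.335 = 0.0388z*, so z* = 0.273/0.0388 = 7.03.

x* ≈ 95.7, y* ≈ 24, z* ≈ 7.03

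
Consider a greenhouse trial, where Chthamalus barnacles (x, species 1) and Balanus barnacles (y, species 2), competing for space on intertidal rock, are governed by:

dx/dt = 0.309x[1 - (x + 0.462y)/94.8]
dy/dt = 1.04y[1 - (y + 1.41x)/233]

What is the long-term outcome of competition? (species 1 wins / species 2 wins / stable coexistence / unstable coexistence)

species 2 excludes species 1

Compare the nullcline intercepts: K1/α12 = 94.8/0.462 = 205 < K2 = 233; K2/α21 = 233/1.41 = 165 > K1 = 94.8.
Since the inequalities point opposite ways, species 2 can invade but species 1 cannot.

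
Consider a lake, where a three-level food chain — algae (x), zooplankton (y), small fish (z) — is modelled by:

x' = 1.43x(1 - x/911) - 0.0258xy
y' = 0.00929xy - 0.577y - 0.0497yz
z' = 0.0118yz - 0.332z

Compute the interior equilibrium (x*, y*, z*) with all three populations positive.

x* ≈ 449, y* ≈ 28.1, z* ≈ 72.2

From dz/dt = 0: 0.0118y* = 0.332, so y* = 28.1.
From dx/dt = 0: 1.43(1 - x*/911) = 0.0258·28.1, giving x* = 911·(1 - 0.508) = 449.
From dy/dt = 0: 0.00929·449 - 0.577 = 0.0497z*, so z* = 3.59/0.0497 = 72.2.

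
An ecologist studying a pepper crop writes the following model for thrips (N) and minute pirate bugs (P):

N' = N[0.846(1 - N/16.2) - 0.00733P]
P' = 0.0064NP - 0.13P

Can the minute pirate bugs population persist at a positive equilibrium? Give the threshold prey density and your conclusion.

The predator equation gives dP/dt > 0 only when N > 0.13/0.0064 = 20.3.
Without the predator, N → K = 16.2. Since 16.2 < 20.3, the predator cannot invade.

Threshold N = 20.3; K < 20.3, so no, the predator goes extinct.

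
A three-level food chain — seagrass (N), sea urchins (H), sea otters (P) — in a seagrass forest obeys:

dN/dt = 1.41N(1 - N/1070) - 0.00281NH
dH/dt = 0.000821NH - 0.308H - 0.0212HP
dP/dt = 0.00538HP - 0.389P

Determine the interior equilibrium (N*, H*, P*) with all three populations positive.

N* ≈ 916, H* ≈ 72.3, P* ≈ 20.9

From dP/dt = 0: 0.00538H* = 0.389, so H* = 72.3.
From dN/dt = 0: 1.41(1 - N*/1070) = 0.00281·72.3, giving N* = 1070·(1 - 0.144) = 916.
From dH/dt = 0: 0.000821·916 - 0.308 = 0.0212P*, so P* = 0.444/0.0212 = 20.9.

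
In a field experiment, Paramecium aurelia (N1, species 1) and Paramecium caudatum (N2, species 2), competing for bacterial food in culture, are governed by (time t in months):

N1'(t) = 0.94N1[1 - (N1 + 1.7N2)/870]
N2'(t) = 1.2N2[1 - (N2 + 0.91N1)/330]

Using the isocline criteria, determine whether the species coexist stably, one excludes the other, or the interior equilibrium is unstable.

species 1 excludes species 2

Compare the nullcline intercepts: K1/α12 = 870/1.7 = 512 > K2 = 330; K2/α21 = 330/0.91 = 363 < K1 = 870.
Since the inequalities point opposite ways, species 1 can invade but species 2 cannot.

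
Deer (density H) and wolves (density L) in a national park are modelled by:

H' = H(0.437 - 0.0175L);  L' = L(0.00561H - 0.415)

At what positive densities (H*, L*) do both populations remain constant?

H* ≈ 74, L* ≈ 25

Set dL/dt = 0 with L > 0: 0.00561H - 0.415 = 0, so H* = 0.415/0.00561 = 74.
Set dH/dt = 0 with H > 0: 0.437 - 0.0175L = 0, so L* = 0.437/0.0175 = 25.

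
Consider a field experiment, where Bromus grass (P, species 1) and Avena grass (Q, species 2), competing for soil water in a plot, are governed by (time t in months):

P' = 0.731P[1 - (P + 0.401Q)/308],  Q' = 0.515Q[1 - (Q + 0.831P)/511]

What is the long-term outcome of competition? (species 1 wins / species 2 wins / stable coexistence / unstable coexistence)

stable coexistence

Compare the nullcline intercepts: K1/α12 = 308/0.401 = 768 > K2 = 511; K2/α21 = 511/0.831 = 615 > K1 = 308.
Since both inequalities hold, each species can invade when rare, so the interior equilibrium is stable.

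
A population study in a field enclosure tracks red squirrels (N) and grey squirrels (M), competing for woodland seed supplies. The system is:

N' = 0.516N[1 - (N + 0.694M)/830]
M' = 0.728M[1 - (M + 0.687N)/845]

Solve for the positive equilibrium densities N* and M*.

Setting both brackets to zero gives the nullclines N + 0.694M = 830 and 0.687N + M = 845.
Substituting M = 845 - 0.687N into the first: N(1 - 0.694·0.687) = 830 - 0.694·845.
So N* = 244/0.523 = 466, and then M* = 845 - 0.687·466 = 525.

N* ≈ 466, M* ≈ 525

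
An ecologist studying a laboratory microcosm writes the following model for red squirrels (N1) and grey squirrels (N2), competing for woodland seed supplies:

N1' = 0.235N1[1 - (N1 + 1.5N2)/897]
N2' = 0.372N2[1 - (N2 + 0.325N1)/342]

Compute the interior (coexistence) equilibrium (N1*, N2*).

N1* ≈ 749, N2* ≈ 98.5

Setting both brackets to zero gives the nullclines N1 + 1.5N2 = 897 and 0.325N1 + N2 = 342.
Substituting N2 = 342 - 0.325N1 into the first: N1(1 - 1.5·0.325) = 897 - 1.5·342.
So N1* = 384/0.512 = 749, and then N2* = 342 - 0.325·749 = 98.5.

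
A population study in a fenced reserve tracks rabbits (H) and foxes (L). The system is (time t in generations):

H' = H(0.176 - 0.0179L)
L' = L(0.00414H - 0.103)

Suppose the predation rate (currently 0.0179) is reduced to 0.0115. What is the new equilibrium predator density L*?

At the interior fixed point, setting dH/dt = 0 with H > 0 fixes L* = (prey growth rate)/(HL coefficient) — independent of the other coefficients.
With the change, L* = 0.176/0.0115 = 15.3; it rises from 9.83.

L* ≈ 15.3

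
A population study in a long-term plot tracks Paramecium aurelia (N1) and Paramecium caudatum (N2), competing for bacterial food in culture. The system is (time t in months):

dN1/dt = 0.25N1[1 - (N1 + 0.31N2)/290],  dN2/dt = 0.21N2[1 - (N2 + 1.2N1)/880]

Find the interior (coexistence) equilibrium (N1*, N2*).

N1* ≈ 27.4, N2* ≈ 847

Setting both brackets to zero gives the nullclines N1 + 0.31N2 = 290 and 1.2N1 + N2 = 880.
Substituting N2 = 880 - 1.2N1 into the first: N1(1 - 0.31·1.2) = 290 - 0.31·880.
So N1* = 17.2/0.628 = 27.4, and then N2* = 880 - 1.2·27.4 = 847.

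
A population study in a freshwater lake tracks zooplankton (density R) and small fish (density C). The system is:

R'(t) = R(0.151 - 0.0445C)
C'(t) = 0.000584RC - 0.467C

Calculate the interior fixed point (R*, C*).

Set dC/dt = 0 with C > 0: 0.000584R - 0.467 = 0, so R* = 0.467/0.000584 = 800.
Set dR/dt = 0 with R > 0: 0.151 - 0.0445C = 0, so C* = 0.151/0.0445 = 3.39.

R* ≈ 800, C* ≈ 3.39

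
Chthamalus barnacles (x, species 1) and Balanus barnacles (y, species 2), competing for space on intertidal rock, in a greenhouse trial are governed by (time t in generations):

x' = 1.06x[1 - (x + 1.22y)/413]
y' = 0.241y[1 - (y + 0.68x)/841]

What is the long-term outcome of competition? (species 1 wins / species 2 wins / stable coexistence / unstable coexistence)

species 2 excludes species 1

Compare the nullcline intercepts: K1/α12 = 413/1.22 = 339 < K2 = 841; K2/α21 = 841/0.68 = 1240 > K1 = 413.
Since the inequalities point opposite ways, species 2 can invade but species 1 cannot.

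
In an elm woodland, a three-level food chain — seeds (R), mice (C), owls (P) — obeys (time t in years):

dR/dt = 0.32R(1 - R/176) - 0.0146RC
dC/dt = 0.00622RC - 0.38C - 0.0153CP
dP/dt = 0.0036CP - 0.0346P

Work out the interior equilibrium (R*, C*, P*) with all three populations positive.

R* ≈ 98.8, C* ≈ 9.61, P* ≈ 15.3

From dP/dt = 0: 0.0036C* = 0.0346, so C* = 9.61.
From dR/dt = 0: 0.32(1 - R*/176) = 0.0146·9.61, giving R* = 176·(1 - 0.439) = 98.8.
From dC/dt = 0: 0.00622·98.8 - 0.38 = 0.0153P*, so P* = 0.235/0.0153 = 15.3.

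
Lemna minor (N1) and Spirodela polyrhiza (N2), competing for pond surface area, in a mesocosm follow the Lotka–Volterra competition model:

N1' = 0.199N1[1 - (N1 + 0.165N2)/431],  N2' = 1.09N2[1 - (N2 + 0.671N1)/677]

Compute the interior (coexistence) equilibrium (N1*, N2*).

N1* ≈ 359, N2* ≈ 436

Setting both brackets to zero gives the nullclines N1 + 0.165N2 = 431 and 0.671N1 + N2 = 677.
Substituting N2 = 677 - 0.671N1 into the first: N1(1 - 0.165·0.671) = 431 - 0.165·677.
So N1* = 319/0.889 = 359, and then N2* = 677 - 0.671·359 = 436.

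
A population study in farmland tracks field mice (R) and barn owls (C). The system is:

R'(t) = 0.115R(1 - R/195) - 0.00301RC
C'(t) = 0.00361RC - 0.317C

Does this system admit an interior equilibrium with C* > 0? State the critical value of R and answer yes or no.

Threshold R = 87.8; K > 87.8, so yes, the predator persists.

The predator equation gives dC/dt > 0 only when R > 0.317/0.00361 = 87.8.
Without the predator, R → K = 195. Since 195 > 87.8, the predator can invade and persist.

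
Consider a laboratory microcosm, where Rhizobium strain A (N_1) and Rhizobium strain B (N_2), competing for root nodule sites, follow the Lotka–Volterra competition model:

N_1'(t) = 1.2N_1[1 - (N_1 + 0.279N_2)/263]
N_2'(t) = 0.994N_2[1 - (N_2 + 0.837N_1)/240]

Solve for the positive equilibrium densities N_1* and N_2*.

Setting both brackets to zero gives the nullclines N_1 + 0.279N_2 = 263 and 0.837N_1 + N_2 = 240.
Substituting N_2 = 240 - 0.837N_1 into the first: N_1(1 - 0.279·0.837) = 263 - 0.279·240.
So N_1* = 196/0.766 = 256, and then N_2* = 240 - 0.837·256 = 25.9.

N_1* ≈ 256, N_2* ≈ 25.9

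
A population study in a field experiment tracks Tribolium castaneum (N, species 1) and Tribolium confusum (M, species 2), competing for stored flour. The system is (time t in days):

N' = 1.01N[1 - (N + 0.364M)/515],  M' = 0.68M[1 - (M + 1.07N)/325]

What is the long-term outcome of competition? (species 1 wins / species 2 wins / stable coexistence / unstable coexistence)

species 1 excludes species 2

Compare the nullcline intercepts: K1/α12 = 515/0.364 = 1410 > K2 = 325; K2/α21 = 325/1.07 = 304 < K1 = 515.
Since the inequalities point opposite ways, species 1 can invade but species 2 cannot.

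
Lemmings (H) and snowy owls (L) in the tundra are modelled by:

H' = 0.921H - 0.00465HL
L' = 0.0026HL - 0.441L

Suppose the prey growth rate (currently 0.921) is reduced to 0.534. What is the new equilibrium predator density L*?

At the interior fixed point, setting dH/dt = 0 with H > 0 fixes L* = (prey growth rate)/(HL coefficient) — independent of the other coefficients.
With the change, L* = 0.534/0.00465 = 115; it falls from 198.

L* ≈ 115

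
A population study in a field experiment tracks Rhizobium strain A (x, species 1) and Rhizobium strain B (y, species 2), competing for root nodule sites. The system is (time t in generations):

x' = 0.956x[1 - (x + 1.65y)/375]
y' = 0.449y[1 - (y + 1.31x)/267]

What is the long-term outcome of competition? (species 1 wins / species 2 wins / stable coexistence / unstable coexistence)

Compare the nullcline intercepts: K1/α12 = 375/1.65 = 227 < K2 = 267; K2/α21 = 267/1.31 = 204 < K1 = 375.
Since both are reversed, neither can invade when rare; the interior point is a saddle.

unstable coexistence (outcome depends on initial conditions)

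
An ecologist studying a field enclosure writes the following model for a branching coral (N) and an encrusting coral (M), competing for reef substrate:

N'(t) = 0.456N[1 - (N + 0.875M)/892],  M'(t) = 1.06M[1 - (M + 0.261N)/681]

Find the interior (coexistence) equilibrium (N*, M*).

Setting both brackets to zero gives the nullclines N + 0.875M = 892 and 0.261N + M = 681.
Substituting M = 681 - 0.261N into the first: N(1 - 0.875·0.261) = 892 - 0.875·681.
So N* = 296/0.772 = 384, and then M* = 681 - 0.261·384 = 581.

N* ≈ 384, M* ≈ 581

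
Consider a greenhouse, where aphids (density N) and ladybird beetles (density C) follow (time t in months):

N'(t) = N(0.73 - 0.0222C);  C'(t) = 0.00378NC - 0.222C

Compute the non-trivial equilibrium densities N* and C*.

N* ≈ 58.7, C* ≈ 32.9

Set dC/dt = 0 with C > 0: 0.00378N - 0.222 = 0, so N* = 0.222/0.00378 = 58.7.
Set dN/dt = 0 with N > 0: 0.73 - 0.0222C = 0, so C* = 0.73/0.0222 = 32.9.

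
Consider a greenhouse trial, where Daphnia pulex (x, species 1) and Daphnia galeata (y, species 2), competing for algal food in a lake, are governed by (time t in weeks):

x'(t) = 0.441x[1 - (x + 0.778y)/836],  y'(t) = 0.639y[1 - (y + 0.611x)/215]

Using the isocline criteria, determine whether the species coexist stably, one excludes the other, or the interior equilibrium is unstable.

species 1 excludes species 2

Compare the nullcline intercepts: K1/α12 = 836/0.778 = 1070 > K2 = 215; K2/α21 = 215/0.611 = 352 < K1 = 836.
Since the inequalities point opposite ways, species 1 can invade but species 2 cannot.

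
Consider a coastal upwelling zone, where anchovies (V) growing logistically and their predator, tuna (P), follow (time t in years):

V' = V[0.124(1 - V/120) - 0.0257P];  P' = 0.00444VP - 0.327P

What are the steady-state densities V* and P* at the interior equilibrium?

From dP/dt = 0 with P > 0: 0.00444V* = 0.327, so V* = 73.6.
Substitute into dV/dt = 0: 0.124(1 - 73.6/120) = 0.0257P*.
The bracket is 0.386, giving P* = 0.0479/0.0257 = 1.86.

V* ≈ 73.6, P* ≈ 1.86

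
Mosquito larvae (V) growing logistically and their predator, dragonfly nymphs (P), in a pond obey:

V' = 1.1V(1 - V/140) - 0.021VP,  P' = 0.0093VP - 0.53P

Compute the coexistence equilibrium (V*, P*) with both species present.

From dP/dt = 0 with P > 0: 0.0093V* = 0.53, so V* = 57.
Substitute into dV/dt = 0: 1.1(1 - 57/140) = 0.021P*.
The bracket is 0.593, giving P* = 0.652/0.021 = 31.1.

V* ≈ 57, P* ≈ 31.1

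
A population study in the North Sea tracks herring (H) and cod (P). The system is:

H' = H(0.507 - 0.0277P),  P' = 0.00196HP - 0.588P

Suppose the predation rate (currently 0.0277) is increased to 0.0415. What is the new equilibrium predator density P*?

At the interior fixed point, setting dH/dt = 0 with H > 0 fixes P* = (prey growth rate)/(HP coefficient) — independent of the other coefficients.
With the change, P* = 0.507/0.0415 = 12.2; it falls from 18.3.

P* ≈ 12.2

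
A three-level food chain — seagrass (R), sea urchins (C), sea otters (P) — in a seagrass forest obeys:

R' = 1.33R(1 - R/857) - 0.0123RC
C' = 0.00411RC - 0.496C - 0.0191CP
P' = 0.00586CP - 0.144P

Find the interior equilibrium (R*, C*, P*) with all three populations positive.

R* ≈ 662, C* ≈ 24.6, P* ≈ 117

From dP/dt = 0: 0.00586C* = 0.144, so C* = 24.6.
From dR/dt = 0: 1.33(1 - R*/857) = 0.0123·24.6, giving R* = 857·(1 - 0.227) = 662.
From dC/dt = 0: 0.00411·662 - 0.496 = 0.0191P*, so P* = 2.23/0.0191 = 117.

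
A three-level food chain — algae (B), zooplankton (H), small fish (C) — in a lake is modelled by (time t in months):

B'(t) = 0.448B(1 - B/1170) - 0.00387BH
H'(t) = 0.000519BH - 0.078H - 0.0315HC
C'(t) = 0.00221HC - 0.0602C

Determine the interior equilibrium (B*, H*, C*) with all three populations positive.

From dC/dt = 0: 0.00221H* = 0.0602, so H* = 27.2.
From dB/dt = 0: 0.448(1 - B*/1170) = 0.00387·27.2, giving B* = 1170·(1 - 0.235) = 895.
From dH/dt = 0: 0.000519·895 - 0.078 = 0.0315C*, so C* = 0.386/0.0315 = 12.3.

B* ≈ 895, H* ≈ 27.2, C* ≈ 12.3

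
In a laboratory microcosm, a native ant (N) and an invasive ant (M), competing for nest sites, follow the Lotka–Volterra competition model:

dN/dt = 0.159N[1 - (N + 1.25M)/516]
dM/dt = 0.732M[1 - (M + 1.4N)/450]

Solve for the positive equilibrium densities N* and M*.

Setting both brackets to zero gives the nullclines N + 1.25M = 516 and 1.4N + M = 450.
Substituting M = 450 - 1.4N into the first: N(1 - 1.25·1.4) = 516 - 1.25·450.
So N* = -46.5/-0.75 = 62, and then M* = 450 - 1.4·62 = 363.

N* ≈ 62, M* ≈ 363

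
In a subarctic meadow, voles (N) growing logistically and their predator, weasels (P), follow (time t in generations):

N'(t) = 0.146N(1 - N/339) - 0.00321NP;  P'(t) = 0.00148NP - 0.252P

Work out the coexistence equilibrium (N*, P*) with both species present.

From dP/dt = 0 with P > 0: 0.00148N* = 0.252, so N* = 170.
Substitute into dN/dt = 0: 0.146(1 - 170/339) = 0.00321P*.
The bracket is 0.498, giving P* = 0.0727/0.00321 = 22.6.

N* ≈ 170, P* ≈ 22.6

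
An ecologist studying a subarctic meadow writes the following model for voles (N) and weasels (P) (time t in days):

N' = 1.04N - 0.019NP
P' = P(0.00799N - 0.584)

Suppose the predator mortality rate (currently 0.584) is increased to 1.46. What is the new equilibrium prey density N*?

N* ≈ 183

At the interior fixed point, setting dP/dt = 0 with P > 0 fixes N* = (predator death rate)/(NP coefficient) — independent of the other coefficients.
With the change, N* = 1.46/0.00799 = 183; it rises from 73.1.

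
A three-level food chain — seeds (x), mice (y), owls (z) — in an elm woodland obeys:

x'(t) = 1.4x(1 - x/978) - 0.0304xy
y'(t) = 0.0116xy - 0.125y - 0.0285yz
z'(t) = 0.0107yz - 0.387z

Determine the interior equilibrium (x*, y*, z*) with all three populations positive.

x* ≈ 210, y* ≈ 36.2, z* ≈ 81.1

From dz/dt = 0: 0.0107y* = 0.387, so y* = 36.2.
From dx/dt = 0: 1.4(1 - x*/978) = 0.0304·36.2, giving x* = 978·(1 - 0.785) = 210.
From dy/dt = 0: 0.0116·210 - 0.125 = 0.0285z*, so z* = 2.31/0.0285 = 81.1.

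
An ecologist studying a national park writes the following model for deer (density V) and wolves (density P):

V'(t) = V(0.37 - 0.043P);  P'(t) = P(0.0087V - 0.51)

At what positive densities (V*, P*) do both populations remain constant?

Set dP/dt = 0 with P > 0: 0.0087V - 0.51 = 0, so V* = 0.51/0.0087 = 58.6.
Set dV/dt = 0 with V > 0: 0.37 - 0.043P = 0, so P* = 0.37/0.043 = 8.6.

V* ≈ 58.6, P* ≈ 8.6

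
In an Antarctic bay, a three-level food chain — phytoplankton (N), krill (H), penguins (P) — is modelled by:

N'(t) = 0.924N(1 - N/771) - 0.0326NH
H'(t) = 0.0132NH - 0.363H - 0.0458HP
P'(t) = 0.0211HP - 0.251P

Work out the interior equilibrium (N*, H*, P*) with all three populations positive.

N* ≈ 447, H* ≈ 11.9, P* ≈ 121

From dP/dt = 0: 0.0211H* = 0.251, so H* = 11.9.
From dN/dt = 0: 0.924(1 - N*/771) = 0.0326·11.9, giving N* = 771·(1 - 0.42) = 447.
From dH/dt = 0: 0.0132·447 - 0.363 = 0.0458P*, so P* = 5.54/0.0458 = 121.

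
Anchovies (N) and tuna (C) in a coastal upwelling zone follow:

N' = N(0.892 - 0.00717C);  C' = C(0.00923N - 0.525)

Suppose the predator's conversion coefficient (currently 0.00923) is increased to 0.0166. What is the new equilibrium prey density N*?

N* ≈ 31.6

At the interior fixed point, setting dC/dt = 0 with C > 0 fixes N* = (predator death rate)/(NC coefficient) — independent of the other coefficients.
With the change, N* = 0.525/0.0166 = 31.6; it falls from 56.9.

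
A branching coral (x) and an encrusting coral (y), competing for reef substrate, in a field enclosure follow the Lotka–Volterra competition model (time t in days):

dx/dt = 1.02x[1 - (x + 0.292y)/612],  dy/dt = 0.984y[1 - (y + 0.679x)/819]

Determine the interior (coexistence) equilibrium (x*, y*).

Setting both brackets to zero gives the nullclines x + 0.292y = 612 and 0.679x + y = 819.
Substituting y = 819 - 0.679x into the first: x(1 - 0.292·0.679) = 612 - 0.292·819.
So x* = 373/0.802 = 465, and then y* = 819 - 0.679·465 = 503.

x* ≈ 465, y* ≈ 503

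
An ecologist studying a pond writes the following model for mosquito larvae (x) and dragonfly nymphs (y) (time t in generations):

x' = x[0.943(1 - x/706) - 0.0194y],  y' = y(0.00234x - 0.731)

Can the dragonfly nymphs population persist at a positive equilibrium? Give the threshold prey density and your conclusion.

The predator equation gives dy/dt > 0 only when x > 0.731/0.00234 = 312.
Without the predator, x → K = 706. Since 706 > 312, the predator can invade and persist.

Threshold x = 312; K > 312, so yes, the predator persists.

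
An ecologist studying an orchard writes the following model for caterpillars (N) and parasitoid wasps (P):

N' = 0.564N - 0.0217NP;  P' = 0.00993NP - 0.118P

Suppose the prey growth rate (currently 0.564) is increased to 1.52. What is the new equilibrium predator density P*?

At the interior fixed point, setting dN/dt = 0 with N > 0 fixes P* = (prey growth rate)/(NP coefficient) — independent of the other coefficients.
With the change, P* = 1.52/0.0217 = 70; it rises from 26.

P* ≈ 70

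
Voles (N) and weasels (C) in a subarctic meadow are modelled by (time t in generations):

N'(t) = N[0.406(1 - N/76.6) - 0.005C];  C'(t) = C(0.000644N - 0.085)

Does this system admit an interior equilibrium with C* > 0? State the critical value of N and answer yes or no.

Threshold N = 132; K < 132, so no, the predator goes extinct.

The predator equation gives dC/dt > 0 only when N > 0.085/0.000644 = 132.
Without the predator, N → K = 76.6. Since 76.6 < 132, the predator cannot invade.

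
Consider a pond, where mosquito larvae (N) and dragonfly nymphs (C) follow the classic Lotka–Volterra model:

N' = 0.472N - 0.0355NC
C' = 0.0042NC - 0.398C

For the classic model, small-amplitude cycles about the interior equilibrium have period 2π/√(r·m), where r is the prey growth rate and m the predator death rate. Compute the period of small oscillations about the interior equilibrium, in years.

T ≈ 14.5 years

Here r = 0.472 and m = 0.398, so r·m = 0.188.
ω = √0.188 = 0.433 per year, hence T = 2π/ω ≈ 14.5 years.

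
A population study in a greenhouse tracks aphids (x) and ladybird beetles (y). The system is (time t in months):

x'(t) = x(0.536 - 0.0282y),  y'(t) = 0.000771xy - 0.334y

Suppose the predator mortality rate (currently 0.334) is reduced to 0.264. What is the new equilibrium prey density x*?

At the interior fixed point, setting dy/dt = 0 with y > 0 fixes x* = (predator death rate)/(xy coefficient) — independent of the other coefficients.
With the change, x* = 0.264/0.000771 = 342; it falls from 433.

x* ≈ 342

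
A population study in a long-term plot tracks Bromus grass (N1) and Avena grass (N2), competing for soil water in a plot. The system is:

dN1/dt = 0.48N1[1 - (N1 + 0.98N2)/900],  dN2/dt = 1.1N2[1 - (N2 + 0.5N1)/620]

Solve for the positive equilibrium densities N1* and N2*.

Setting both brackets to zero gives the nullclines N1 + 0.98N2 = 900 and 0.5N1 + N2 = 620.
Substituting N2 = 620 - 0.5N1 into the first: N1(1 - 0.98·0.5) = 900 - 0.98·620.
So N1* = 292/0.51 = 573, and then N2* = 620 - 0.5·573 = 333.

N1* ≈ 573, N2* ≈ 333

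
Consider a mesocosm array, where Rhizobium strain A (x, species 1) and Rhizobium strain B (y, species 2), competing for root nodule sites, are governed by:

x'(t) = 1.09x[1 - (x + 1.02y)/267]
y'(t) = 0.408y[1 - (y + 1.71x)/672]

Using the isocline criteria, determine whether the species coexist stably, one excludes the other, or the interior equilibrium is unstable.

species 2 excludes species 1

Compare the nullcline intercepts: K1/α12 = 267/1.02 = 262 < K2 = 672; K2/α21 = 672/1.71 = 393 > K1 = 267.
Since the inequalities point opposite ways, species 2 can invade but species 1 cannot.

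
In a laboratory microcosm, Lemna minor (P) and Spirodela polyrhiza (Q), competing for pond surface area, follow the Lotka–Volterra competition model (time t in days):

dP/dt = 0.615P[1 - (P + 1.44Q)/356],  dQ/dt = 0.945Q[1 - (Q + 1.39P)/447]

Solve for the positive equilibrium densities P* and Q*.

P* ≈ 287, Q* ≈ 47.8

Setting both brackets to zero gives the nullclines P + 1.44Q = 356 and 1.39P + Q = 447.
Substituting Q = 447 - 1.39P into the first: P(1 - 1.44·1.39) = 356 - 1.44·447.
So P* = -288/-1 = 287, and then Q* = 447 - 1.39·287 = 47.8.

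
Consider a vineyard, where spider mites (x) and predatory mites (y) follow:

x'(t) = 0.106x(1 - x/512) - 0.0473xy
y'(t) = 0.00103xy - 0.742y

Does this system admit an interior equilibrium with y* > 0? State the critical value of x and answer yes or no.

Threshold x = 720; K < 720, so no, the predator goes extinct.

The predator equation gives dy/dt > 0 only when x > 0.742/0.00103 = 720.
Without the predator, x → K = 512. Since 512 < 720, the predator cannot invade.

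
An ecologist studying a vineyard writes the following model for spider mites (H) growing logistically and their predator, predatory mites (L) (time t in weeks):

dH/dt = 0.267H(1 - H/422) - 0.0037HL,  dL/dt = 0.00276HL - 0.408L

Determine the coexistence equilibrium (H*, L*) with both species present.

H* ≈ 148, L* ≈ 46.9

From dL/dt = 0 with L > 0: 0.00276H* = 0.408, so H* = 148.
Substitute into dH/dt = 0: 0.267(1 - 148/422) = 0.0037L*.
The bracket is 0.65, giving L* = 0.173/0.0037 = 46.9.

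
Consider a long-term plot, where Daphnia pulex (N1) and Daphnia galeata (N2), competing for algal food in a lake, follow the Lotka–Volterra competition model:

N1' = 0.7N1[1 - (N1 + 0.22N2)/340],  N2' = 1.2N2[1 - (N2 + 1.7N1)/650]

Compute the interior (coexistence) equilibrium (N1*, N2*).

N1* ≈ 315, N2* ≈ 115

Setting both brackets to zero gives the nullclines N1 + 0.22N2 = 340 and 1.7N1 + N2 = 650.
Substituting N2 = 650 - 1.7N1 into the first: N1(1 - 0.22·1.7) = 340 - 0.22·650.
So N1* = 197/0.626 = 315, and then N2* = 650 - 1.7·315 = 115.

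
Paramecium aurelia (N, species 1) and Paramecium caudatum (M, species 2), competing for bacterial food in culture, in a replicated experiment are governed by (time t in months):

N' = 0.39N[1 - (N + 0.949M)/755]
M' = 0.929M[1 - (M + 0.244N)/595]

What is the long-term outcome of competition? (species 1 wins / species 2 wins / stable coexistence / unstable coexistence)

Compare the nullcline intercepts: K1/α12 = 755/0.949 = 796 > K2 = 595; K2/α21 = 595/0.244 = 2440 > K1 = 755.
Since both inequalities hold, each species can invade when rare, so the interior equilibrium is stable.

stable coexistence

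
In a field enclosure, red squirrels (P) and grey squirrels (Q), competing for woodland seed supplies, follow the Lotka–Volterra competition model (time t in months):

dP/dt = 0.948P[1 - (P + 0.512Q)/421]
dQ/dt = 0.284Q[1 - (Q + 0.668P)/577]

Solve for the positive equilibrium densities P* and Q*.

P* ≈ 191, Q* ≈ 450

Setting both brackets to zero gives the nullclines P + 0.512Q = 421 and 0.668P + Q = 577.
Substituting Q = 577 - 0.668P into the first: P(1 - 0.512·0.668) = 421 - 0.512·577.
So P* = 126/0.658 = 191, and then Q* = 577 - 0.668·191 = 450.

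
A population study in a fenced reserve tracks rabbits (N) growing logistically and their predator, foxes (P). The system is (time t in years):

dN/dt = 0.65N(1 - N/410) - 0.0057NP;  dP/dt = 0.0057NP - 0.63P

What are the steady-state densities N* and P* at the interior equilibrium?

N* ≈ 111, P* ≈ 83.3

From dP/dt = 0 with P > 0: 0.0057N* = 0.63, so N* = 111.
Substitute into dN/dt = 0: 0.65(1 - 111/410) = 0.0057P*.
The bracket is 0.73, giving P* = 0.475/0.0057 = 83.3.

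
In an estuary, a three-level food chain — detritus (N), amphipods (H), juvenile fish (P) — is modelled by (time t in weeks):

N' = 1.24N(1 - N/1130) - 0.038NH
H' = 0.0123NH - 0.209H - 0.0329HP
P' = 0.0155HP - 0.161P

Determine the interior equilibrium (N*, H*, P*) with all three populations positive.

N* ≈ 770, H* ≈ 10.4, P* ≈ 282

From dP/dt = 0: 0.0155H* = 0.161, so H* = 10.4.
From dN/dt = 0: 1.24(1 - N*/1130) = 0.038·10.4, giving N* = 1130·(1 - 0.318) = 770.
From dH/dt = 0: 0.0123·770 - 0.209 = 0.0329P*, so P* = 9.27/0.0329 = 282.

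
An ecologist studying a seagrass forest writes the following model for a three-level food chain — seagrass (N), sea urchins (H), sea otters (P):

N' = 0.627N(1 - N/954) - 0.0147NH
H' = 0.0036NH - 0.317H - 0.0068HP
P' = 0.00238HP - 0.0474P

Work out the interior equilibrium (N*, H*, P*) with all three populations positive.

N* ≈ 509, H* ≈ 19.9, P* ≈ 223

From dP/dt = 0: 0.00238H* = 0.0474, so H* = 19.9.
From dN/dt = 0: 0.627(1 - N*/954) = 0.0147·19.9, giving N* = 954·(1 - 0.467) = 509.
From dH/dt = 0: 0.0036·509 - 0.317 = 0.0068P*, so P* = 1.51/0.0068 = 223.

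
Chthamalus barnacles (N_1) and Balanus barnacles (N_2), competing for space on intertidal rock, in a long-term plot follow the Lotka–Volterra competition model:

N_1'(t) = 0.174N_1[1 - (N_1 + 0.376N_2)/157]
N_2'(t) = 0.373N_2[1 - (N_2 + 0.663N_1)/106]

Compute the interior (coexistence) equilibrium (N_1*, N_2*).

N_1* ≈ 156, N_2* ≈ 2.54

Setting both brackets to zero gives the nullclines N_1 + 0.376N_2 = 157 and 0.663N_1 + N_2 = 106.
Substituting N_2 = 106 - 0.663N_1 into the first: N_1(1 - 0.376·0.663) = 157 - 0.376·106.
So N_1* = 117/0.751 = 156, and then N_2* = 106 - 0.663·156 = 2.54.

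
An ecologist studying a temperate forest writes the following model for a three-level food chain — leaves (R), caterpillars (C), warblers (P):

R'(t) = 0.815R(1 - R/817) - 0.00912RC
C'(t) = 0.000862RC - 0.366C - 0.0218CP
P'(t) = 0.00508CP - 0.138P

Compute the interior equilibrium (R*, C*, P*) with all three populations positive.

From dP/dt = 0: 0.00508C* = 0.138, so C* = 27.2.
From dR/dt = 0: 0.815(1 - R*/817) = 0.00912·27.2, giving R* = 817·(1 - 0.304) = 569.
From dC/dt = 0: 0.000862·569 - 0.366 = 0.0218P*, so P* = 0.124/0.0218 = 5.7.

R* ≈ 569, C* ≈ 27.2, P* ≈ 5.7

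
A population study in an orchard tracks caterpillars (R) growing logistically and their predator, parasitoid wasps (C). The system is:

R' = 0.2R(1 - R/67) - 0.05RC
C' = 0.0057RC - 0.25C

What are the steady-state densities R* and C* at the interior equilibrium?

From dC/dt = 0 with C > 0: 0.0057R* = 0.25, so R* = 43.9.
Substitute into dR/dt = 0: 0.2(1 - 43.9/67) = 0.05C*.
The bracket is 0.345, giving C* = 0.0691/0.05 = 1.38.

R* ≈ 43.9, C* ≈ 1.38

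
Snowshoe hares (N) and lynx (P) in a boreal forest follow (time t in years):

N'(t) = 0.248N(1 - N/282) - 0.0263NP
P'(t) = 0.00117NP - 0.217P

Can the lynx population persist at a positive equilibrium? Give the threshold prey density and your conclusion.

Threshold N = 185; K > 185, so yes, the predator persists.

The predator equation gives dP/dt > 0 only when N > 0.217/0.00117 = 185.
Without the predator, N → K = 282. Since 282 > 185, the predator can invade and persist.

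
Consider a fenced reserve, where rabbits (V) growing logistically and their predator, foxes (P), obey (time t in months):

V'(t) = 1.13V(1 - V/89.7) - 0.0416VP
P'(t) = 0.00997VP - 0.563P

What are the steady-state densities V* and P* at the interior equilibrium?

V* ≈ 56.5, P* ≈ 10.1

From dP/dt = 0 with P > 0: 0.00997V* = 0.563, so V* = 56.5.
Substitute into dV/dt = 0: 1.13(1 - 56.5/89.7) = 0.0416P*.
The bracket is 0.37, giving P* = 0.419/0.0416 = 10.1.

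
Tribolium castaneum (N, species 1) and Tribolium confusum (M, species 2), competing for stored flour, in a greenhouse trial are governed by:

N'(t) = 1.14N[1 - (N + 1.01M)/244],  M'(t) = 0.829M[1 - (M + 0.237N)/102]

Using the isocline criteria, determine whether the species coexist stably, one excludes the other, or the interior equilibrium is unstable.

Compare the nullcline intercepts: K1/α12 = 244/1.01 = 242 > K2 = 102; K2/α21 = 102/0.237 = 430 > K1 = 244.
Since both inequalities hold, each species can invade when rare, so the interior equilibrium is stable.

stable coexistence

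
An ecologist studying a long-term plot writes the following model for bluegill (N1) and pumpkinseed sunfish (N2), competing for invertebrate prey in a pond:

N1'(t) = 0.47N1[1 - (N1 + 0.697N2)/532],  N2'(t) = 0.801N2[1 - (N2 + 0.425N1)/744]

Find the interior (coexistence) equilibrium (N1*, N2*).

Setting both brackets to zero gives the nullclines N1 + 0.697N2 = 532 and 0.425N1 + N2 = 744.
Substituting N2 = 744 - 0.425N1 into the first: N1(1 - 0.697·0.425) = 532 - 0.697·744.
So N1* = 13.4/0.704 = 19.1, and then N2* = 744 - 0.425·19.1 = 736.

N1* ≈ 19.1, N2* ≈ 736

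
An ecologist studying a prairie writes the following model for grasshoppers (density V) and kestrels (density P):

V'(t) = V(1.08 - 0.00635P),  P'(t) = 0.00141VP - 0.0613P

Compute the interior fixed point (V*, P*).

Set dP/dt = 0 with P > 0: 0.00141V - 0.0613 = 0, so V* = 0.0613/0.00141 = 43.5.
Set dV/dt = 0 with V > 0: 1.08 - 0.00635P = 0, so P* = 1.08/0.00635 = 170.

V* ≈ 43.5, P* ≈ 170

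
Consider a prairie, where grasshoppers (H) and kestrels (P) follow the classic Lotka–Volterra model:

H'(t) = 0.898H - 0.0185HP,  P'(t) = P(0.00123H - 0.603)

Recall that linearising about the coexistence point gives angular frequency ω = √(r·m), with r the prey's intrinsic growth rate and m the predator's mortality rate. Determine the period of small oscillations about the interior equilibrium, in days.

T ≈ 8.54 days

Here r = 0.898 and m = 0.603, so r·m = 0.541.
ω = √0.541 = 0.736 per day, hence T = 2π/ω ≈ 8.54 days.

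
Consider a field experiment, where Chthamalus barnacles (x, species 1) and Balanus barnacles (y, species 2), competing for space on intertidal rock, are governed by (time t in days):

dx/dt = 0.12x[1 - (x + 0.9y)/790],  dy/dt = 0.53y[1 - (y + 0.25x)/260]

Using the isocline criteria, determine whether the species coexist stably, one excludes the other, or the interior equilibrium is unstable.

Compare the nullcline intercepts: K1/α12 = 790/0.9 = 878 > K2 = 260; K2/α21 = 260/0.25 = 1040 > K1 = 790.
Since both inequalities hold, each species can invade when rare, so the interior equilibrium is stable.

stable coexistence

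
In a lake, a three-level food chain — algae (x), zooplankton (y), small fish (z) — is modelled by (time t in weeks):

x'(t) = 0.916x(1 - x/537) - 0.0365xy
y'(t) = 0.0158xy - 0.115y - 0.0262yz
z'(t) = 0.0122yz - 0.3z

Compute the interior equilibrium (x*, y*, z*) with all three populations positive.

From dz/dt = 0: 0.0122y* = 0.3, so y* = 24.6.
From dx/dt = 0: 0.916(1 - x*/537) = 0.0365·24.6, giving x* = 537·(1 - 0.98) = 10.8.
From dy/dt = 0: 0.0158·10.8 - 0.115 = 0.0262z*, so z* = 0.056/0.0262 = 2.14.

x* ≈ 10.8, y* ≈ 24.6, z* ≈ 2.14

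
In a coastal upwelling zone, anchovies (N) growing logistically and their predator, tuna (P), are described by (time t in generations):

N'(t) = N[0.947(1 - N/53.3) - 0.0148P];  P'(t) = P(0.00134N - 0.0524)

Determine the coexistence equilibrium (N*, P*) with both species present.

N* ≈ 39.1, P* ≈ 17

From dP/dt = 0 with P > 0: 0.00134N* = 0.0524, so N* = 39.1.
Substitute into dN/dt = 0: 0.947(1 - 39.1/53.3) = 0.0148P*.
The bracket is 0.266, giving P* = 0.252/0.0148 = 17.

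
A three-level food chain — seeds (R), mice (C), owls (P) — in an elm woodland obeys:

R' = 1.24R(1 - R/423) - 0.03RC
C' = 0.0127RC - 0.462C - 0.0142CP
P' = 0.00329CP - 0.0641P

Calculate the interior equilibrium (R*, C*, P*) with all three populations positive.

From dP/dt = 0: 0.00329C* = 0.0641, so C* = 19.5.
From dR/dt = 0: 1.24(1 - R*/423) = 0.03·19.5, giving R* = 423·(1 - 0.471) = 224.
From dC/dt = 0: 0.0127·224 - 0.462 = 0.0142P*, so P* = 2.38/0.0142 = 167.

R* ≈ 224, C* ≈ 19.5, P* ≈ 167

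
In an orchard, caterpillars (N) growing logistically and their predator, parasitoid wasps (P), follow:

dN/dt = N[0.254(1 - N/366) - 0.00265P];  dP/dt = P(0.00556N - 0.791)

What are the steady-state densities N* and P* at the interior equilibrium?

N* ≈ 142, P* ≈ 58.6

From dP/dt = 0 with P > 0: 0.00556N* = 0.791, so N* = 142.
Substitute into dN/dt = 0: 0.254(1 - 142/366) = 0.00265P*.
The bracket is 0.611, giving P* = 0.155/0.00265 = 58.6.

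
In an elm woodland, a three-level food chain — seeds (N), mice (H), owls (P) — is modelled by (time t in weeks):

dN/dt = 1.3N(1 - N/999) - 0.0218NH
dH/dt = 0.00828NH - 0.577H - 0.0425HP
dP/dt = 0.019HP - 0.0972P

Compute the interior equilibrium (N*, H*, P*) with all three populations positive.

N* ≈ 913, H* ≈ 5.12, P* ≈ 164

From dP/dt = 0: 0.019H* = 0.0972, so H* = 5.12.
From dN/dt = 0: 1.3(1 - N*/999) = 0.0218·5.12, giving N* = 999·(1 - 0.0858) = 913.
From dH/dt = 0: 0.00828·913 - 0.577 = 0.0425P*, so P* = 6.99/0.0425 = 164.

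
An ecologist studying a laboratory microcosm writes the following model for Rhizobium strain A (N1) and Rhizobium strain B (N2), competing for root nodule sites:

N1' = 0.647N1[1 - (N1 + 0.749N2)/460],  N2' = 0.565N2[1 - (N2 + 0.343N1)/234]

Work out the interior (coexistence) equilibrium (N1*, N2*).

N1* ≈ 383, N2* ≈ 103

Setting both brackets to zero gives the nullclines N1 + 0.749N2 = 460 and 0.343N1 + N2 = 234.
Substituting N2 = 234 - 0.343N1 into the first: N1(1 - 0.749·0.343) = 460 - 0.749·234.
So N1* = 285/0.743 = 383, and then N2* = 234 - 0.343·383 = 103.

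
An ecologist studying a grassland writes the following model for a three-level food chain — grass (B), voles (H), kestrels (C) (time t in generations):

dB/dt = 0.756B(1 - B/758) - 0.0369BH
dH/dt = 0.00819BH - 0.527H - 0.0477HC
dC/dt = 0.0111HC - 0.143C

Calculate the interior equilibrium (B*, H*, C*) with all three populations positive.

B* ≈ 281, H* ≈ 12.9, C* ≈ 37.3

From dC/dt = 0: 0.0111H* = 0.143, so H* = 12.9.
From dB/dt = 0: 0.756(1 - B*/758) = 0.0369·12.9, giving B* = 758·(1 - 0.629) = 281.
From dH/dt = 0: 0.00819·281 - 0.527 = 0.0477C*, so C* = 1.78/0.0477 = 37.3.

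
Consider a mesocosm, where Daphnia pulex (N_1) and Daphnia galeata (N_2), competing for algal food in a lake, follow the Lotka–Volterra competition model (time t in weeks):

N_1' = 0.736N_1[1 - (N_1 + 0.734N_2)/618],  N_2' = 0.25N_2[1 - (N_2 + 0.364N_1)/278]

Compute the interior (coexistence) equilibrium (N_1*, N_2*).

N_1* ≈ 565, N_2* ≈ 72.4

Setting both brackets to zero gives the nullclines N_1 + 0.734N_2 = 618 and 0.364N_1 + N_2 = 278.
Substituting N_2 = 278 - 0.364N_1 into the first: N_1(1 - 0.734·0.364) = 618 - 0.734·278.
So N_1* = 414/0.733 = 565, and then N_2* = 278 - 0.364·565 = 72.4.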